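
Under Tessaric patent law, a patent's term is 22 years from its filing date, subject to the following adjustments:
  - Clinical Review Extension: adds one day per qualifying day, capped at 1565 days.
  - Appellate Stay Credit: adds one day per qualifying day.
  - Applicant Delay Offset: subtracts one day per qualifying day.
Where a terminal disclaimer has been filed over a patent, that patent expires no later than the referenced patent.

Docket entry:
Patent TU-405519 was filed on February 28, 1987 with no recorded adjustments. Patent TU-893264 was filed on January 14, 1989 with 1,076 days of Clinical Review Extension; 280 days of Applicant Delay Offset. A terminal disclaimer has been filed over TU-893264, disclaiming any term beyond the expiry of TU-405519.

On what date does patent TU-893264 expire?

Natural term of TU-893264:
  Base: filing + 22 years → 14 January 2011.
  Clinical Review Extension: 1076 days (within the 1565-day cap) → +1076 days → 25 December 2013.
  Applicant Delay Offset: −280 days → 20 March 2013.
Expiry of referenced patent TU-405519:
  Base: filing + 22 years → 28 February 2009.
Terminal disclaimer: TU-893264 expires on the earlier of 20 March 2013 and 28 February 2009.

2009-02-28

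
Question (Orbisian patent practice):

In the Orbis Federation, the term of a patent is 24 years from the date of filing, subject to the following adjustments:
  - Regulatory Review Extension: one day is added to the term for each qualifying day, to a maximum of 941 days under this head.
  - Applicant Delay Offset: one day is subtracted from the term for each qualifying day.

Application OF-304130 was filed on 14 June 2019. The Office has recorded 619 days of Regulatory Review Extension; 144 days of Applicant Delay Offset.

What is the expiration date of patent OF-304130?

2044-10-01

Base term: filing date + 24 years → 14 June 2043.
Regulatory Review Extension: 619 days (within the 941-day cap) → +619 days → 22 February 2045.
Applicant Delay Offset: −144 days → 1 October 2044.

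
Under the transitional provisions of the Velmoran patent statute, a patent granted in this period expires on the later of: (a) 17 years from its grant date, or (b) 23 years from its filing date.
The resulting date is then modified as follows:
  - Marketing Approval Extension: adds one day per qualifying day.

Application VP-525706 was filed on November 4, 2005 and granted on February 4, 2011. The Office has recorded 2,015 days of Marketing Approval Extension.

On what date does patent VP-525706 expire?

May 12, 2034

(a) grant + 17 years → 4 February 2028.
(b) filing + 23 years → 4 November 2028.
Later of the two: 4 November 2028.
Marketing Approval Extension: +2015 days → 12 May 2034.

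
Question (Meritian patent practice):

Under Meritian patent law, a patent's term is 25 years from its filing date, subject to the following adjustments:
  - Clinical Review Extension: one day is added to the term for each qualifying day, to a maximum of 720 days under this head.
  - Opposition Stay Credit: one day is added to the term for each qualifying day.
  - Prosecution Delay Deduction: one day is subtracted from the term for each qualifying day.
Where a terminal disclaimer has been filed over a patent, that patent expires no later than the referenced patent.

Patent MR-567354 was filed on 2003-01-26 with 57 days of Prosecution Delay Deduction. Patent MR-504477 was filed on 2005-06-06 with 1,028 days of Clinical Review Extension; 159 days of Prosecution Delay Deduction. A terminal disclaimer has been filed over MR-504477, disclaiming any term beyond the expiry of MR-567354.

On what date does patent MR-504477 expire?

Natural term of MR-504477:
  Base: filing + 25 years → 6 June 2030.
  Clinical Review Extension: 1028 days claimed exceeds the 720-day cap, so +720 days → 26 May 2032.
  Prosecution Delay Deduction: −159 days → 19 December 2031.
Expiry of referenced patent MR-567354:
  Base: filing + 25 years → 26 January 2028.
  Prosecution Delay Deduction: −57 days → 30 November 2027.
Terminal disclaimer: MR-504477 expires on the earlier of 19 December 2031 and 30 November 2027.

November 30, 2027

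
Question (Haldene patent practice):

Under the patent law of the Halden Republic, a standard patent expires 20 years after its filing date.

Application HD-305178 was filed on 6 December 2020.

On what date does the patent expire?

2040-12-06

Filing date + 20 years → 6 December 2040.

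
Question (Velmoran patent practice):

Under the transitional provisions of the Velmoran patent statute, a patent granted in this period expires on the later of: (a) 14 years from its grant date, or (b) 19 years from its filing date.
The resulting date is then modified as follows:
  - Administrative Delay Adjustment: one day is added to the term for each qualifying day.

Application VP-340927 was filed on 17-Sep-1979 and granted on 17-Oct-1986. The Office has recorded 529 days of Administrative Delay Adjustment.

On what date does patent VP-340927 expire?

(a) grant + 14 years → 17 October 2000.
(b) filing + 19 years → 17 September 1998.
Later of the two: 17 October 2000.
Administrative Delay Adjustment: +529 days → 30 March 2002.

2002-03-30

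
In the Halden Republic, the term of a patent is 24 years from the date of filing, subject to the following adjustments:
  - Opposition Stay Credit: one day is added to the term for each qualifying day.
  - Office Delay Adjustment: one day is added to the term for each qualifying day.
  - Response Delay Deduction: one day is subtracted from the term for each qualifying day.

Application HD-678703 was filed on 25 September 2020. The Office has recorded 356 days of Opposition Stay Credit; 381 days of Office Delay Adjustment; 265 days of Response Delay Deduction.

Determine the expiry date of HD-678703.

Base term: filing date + 24 years → 25 September 2044.
Opposition Stay Credit: +356 days → 16 September 2045.
Office Delay Adjustment: +381 days → 2 October 2046.
Response Delay Deduction: −265 days → 10 January 2046.

January 10, 2046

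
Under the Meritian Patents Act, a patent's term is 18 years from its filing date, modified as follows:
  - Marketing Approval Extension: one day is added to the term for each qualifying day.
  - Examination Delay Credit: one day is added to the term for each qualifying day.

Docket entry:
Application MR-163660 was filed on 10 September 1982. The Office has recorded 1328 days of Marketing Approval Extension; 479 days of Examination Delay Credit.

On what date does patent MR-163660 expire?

August 22, 2005

Base term: filing date + 18 years → 10 September 2000.
Marketing Approval Extension: +1328 days → 30 April 2004.
Examination Delay Credit: +479 days → 22 August 2005.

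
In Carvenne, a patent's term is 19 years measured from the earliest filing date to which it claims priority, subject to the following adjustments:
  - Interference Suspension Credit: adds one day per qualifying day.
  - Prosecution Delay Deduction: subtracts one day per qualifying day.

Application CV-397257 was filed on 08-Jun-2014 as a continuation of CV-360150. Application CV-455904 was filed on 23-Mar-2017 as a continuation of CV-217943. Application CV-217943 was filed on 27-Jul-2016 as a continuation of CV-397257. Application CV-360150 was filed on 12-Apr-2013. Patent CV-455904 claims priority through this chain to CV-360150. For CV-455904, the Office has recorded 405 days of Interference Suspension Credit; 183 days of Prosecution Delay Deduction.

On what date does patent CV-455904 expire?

November 20, 2032

Earliest priority filing: 12 April 2013.
Base term: 12 April 2013 + 19 years → 12 April 2032.
Interference Suspension Credit: +405 days → 22 May 2033.
Prosecution Delay Deduction: −183 days → 20 November 2032.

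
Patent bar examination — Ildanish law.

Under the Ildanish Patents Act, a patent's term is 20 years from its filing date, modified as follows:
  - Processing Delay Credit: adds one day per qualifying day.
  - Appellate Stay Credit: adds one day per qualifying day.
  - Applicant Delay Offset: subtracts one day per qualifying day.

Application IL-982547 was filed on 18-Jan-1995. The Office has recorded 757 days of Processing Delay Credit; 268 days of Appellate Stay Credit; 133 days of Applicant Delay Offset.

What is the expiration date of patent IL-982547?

June 28, 2017

Base term: filing date + 20 years → 18 January 2015.
Processing Delay Credit: +757 days → 13 February 2017.
Appellate Stay Credit: +268 days → 8 November 2017.
Applicant Delay Offset: −133 days → 28 June 2017.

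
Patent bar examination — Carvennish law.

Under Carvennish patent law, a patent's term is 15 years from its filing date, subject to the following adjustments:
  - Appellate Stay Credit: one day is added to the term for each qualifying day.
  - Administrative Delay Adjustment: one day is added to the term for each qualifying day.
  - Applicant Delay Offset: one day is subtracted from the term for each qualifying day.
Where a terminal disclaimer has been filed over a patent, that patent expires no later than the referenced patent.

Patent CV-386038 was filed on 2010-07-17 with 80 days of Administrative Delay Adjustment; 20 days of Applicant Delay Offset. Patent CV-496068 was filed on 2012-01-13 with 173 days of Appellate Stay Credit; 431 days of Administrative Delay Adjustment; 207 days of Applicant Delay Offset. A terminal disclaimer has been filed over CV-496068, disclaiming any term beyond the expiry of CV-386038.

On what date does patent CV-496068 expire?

Natural term of CV-496068:
  Base: filing + 15 years → 13 January 2027.
  Appellate Stay Credit: +173 days → 5 July 2027.
  Administrative Delay Adjustment: +431 days → 8 September 2028.
  Applicant Delay Offset: −207 days → 14 February 2028.
Expiry of referenced patent CV-386038:
  Base: filing + 15 years → 17 July 2025.
  Administrative Delay Adjustment: +80 days → 5 October 2025.
  Applicant Delay Offset: −20 days → 15 September 2025.
Terminal disclaimer: CV-496068 expires on the earlier of 14 February 2028 and 15 September 2025.

September 15, 2025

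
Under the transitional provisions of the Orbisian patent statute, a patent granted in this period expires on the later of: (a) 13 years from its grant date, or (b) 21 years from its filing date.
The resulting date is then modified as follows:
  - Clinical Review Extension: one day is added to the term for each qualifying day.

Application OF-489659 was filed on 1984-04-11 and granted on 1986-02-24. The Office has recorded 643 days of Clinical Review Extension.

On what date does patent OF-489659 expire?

January 14, 2007

(a) grant + 13 years → 24 February 1999.
(b) filing + 21 years → 11 April 2005.
Later of the two: 11 April 2005.
Clinical Review Extension: +643 days → 14 January 2007.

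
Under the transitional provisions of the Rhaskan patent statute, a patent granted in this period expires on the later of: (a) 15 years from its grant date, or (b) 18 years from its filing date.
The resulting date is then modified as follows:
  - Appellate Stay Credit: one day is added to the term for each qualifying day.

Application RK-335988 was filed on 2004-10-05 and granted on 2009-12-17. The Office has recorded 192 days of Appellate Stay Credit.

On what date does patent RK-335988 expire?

(a) grant + 15 years → 17 December 2024.
(b) filing + 18 years → 5 October 2022.
Later of the two: 17 December 2024.
Appellate Stay Credit: +192 days → 27 June 2025.

2025-06-27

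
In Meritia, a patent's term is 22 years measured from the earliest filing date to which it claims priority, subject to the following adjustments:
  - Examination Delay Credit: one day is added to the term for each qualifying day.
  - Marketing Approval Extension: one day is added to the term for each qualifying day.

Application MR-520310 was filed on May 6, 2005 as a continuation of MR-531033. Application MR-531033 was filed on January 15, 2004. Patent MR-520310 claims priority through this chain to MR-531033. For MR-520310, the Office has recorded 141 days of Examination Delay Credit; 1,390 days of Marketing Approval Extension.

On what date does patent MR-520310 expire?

March 26, 2030

Earliest priority filing: 15 January 2004.
Base term: 15 January 2004 + 22 years → 15 January 2026.
Examination Delay Credit: +141 days → 5 June 2026.
Marketing Approval Extension: +1390 days → 26 March 2030.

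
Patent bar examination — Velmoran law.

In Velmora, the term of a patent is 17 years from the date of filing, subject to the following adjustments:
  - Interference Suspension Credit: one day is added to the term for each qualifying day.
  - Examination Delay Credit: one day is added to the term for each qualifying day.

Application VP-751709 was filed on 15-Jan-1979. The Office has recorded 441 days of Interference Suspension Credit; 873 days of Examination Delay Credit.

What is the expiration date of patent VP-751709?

Base term: filing date + 17 years → 15 January 1996.
Interference Suspension Credit: +441 days → 31 March 1997.
Examination Delay Credit: +873 days → 21 August 1999.

August 21, 1999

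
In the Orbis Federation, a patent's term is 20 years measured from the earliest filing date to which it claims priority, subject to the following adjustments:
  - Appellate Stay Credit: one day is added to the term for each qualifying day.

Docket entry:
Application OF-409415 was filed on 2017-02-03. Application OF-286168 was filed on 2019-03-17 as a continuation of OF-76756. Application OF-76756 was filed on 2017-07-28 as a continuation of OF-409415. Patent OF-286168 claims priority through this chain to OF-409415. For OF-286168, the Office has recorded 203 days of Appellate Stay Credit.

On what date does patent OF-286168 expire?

Earliest priority filing: 3 February 2017.
Base term: 3 February 2017 + 20 years → 3 February 2037.
Appellate Stay Credit: +203 days → 25 August 2037.

August 25, 2037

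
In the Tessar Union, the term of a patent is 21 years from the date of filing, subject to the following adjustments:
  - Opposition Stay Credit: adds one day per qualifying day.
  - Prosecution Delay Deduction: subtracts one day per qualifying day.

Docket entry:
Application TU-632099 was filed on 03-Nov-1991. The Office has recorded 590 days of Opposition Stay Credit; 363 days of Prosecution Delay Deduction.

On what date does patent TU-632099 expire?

June 18, 2013

Base term: filing date + 21 years → 3 November 2012.
Opposition Stay Credit: +590 days → 16 June 2014.
Prosecution Delay Deduction: −363 days → 18 June 2013.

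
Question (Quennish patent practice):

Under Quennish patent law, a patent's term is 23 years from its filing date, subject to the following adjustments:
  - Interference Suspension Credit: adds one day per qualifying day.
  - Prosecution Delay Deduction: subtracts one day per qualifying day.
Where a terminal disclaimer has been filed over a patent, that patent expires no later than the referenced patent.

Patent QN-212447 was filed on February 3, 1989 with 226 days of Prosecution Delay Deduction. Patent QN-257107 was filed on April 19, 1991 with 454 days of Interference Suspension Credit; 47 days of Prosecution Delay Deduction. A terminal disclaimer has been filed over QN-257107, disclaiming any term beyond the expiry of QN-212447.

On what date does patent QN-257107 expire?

Natural term of QN-257107:
  Base: filing + 23 years → 19 April 2014.
  Interference Suspension Credit: +454 days → 17 July 2015.
  Prosecution Delay Deduction: −47 days → 31 May 2015.
Expiry of referenced patent QN-212447:
  Base: filing + 23 years → 3 February 2012.
  Prosecution Delay Deduction: −226 days → 22 June 2011.
Terminal disclaimer: QN-257107 expires on the earlier of 31 May 2015 and 22 June 2011.

2011-06-22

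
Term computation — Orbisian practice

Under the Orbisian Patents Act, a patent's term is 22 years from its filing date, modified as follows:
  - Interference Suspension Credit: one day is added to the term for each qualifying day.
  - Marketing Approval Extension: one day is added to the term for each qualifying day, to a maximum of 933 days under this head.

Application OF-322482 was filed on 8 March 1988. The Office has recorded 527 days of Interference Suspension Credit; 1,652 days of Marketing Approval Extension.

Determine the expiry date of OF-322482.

2014-03-07

Base term: filing date + 22 years → 8 March 2010.
Interference Suspension Credit: +527 days → 17 August 2011.
Marketing Approval Extension: 1652 days claimed exceeds the 933-day cap, so +933 days → 7 March 2014.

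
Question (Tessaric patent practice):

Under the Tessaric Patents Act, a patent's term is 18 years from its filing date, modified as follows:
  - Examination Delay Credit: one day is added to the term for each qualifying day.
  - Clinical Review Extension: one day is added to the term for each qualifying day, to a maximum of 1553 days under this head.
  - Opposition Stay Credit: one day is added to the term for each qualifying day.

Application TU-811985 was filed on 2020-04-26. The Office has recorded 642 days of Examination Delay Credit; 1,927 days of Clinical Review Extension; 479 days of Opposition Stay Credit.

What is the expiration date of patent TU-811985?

Base term: filing date + 18 years → 26 April 2038.
Examination Delay Credit: +642 days → 28 January 2040.
Clinical Review Extension: 1927 days claimed exceeds the 1553-day cap, so +1553 days → 29 April 2044.
Opposition Stay Credit: +479 days → 21 August 2045.

2045-08-21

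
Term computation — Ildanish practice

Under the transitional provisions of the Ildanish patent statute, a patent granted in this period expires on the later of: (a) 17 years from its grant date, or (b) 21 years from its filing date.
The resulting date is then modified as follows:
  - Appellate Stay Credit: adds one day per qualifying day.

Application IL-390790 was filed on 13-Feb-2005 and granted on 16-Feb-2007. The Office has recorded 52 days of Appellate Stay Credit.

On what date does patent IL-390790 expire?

(a) grant + 17 years → 16 February 2024.
(b) filing + 21 years → 13 February 2026.
Later of the two: 13 February 2026.
Appellate Stay Credit: +52 days → 6 April 2026.

April 6, 2026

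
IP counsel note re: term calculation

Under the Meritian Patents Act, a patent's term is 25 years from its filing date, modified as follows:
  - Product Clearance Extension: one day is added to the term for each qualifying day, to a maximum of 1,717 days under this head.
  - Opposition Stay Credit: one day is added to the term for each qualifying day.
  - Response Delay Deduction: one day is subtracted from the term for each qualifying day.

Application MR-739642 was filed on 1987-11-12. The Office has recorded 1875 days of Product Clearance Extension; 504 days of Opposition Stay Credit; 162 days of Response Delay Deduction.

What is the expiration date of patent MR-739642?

Base term: filing date + 25 years → 12 November 2012.
Product Clearance Extension: 1875 days claimed exceeds the 1717-day cap, so +1717 days → 26 July 2017.
Opposition Stay Credit: +504 days → 12 December 2018.
Response Delay Deduction: −162 days → 3 July 2018.

2018-07-03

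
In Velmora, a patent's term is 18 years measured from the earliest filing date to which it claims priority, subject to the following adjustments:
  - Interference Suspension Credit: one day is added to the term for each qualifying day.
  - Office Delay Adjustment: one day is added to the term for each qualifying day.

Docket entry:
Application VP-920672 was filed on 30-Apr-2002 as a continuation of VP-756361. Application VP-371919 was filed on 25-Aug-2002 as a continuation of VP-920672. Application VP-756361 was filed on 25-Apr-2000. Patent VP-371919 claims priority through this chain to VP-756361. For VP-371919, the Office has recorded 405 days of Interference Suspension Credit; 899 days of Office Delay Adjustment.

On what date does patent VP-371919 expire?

November 19, 2021

Earliest priority filing: 25 April 2000.
Base term: 25 April 2000 + 18 years → 25 April 2018.
Interference Suspension Credit: +405 days → 4 June 2019.
Office Delay Adjustment: +899 days → 19 November 2021.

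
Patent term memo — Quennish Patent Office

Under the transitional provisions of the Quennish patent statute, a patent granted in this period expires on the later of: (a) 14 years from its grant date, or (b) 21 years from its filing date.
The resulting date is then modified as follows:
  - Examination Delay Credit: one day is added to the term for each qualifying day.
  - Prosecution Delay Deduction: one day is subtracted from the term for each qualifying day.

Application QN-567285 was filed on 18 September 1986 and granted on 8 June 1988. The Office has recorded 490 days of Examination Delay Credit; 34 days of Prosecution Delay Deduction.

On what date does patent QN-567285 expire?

2008-12-17

(a) grant + 14 years → 8 June 2002.
(b) filing + 21 years → 18 September 2007.
Later of the two: 18 September 2007.
Examination Delay Credit: +490 days → 20 January 2009.
Prosecution Delay Deduction: −34 days → 17 December 2008.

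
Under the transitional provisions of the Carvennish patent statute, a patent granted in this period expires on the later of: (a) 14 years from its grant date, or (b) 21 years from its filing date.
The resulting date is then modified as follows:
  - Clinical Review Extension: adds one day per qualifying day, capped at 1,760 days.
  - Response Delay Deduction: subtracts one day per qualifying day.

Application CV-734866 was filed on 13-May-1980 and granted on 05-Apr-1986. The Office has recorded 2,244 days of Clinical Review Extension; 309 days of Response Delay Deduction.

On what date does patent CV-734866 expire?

(a) grant + 14 years → 5 April 2000.
(b) filing + 21 years → 13 May 2001.
Later of the two: 13 May 2001.
Clinical Review Extension: 2244 days claimed exceeds the 1760-day cap, so +1760 days → 8 March 2006.
Response Delay Deduction: −309 days → 3 May 2005.

2005-05-03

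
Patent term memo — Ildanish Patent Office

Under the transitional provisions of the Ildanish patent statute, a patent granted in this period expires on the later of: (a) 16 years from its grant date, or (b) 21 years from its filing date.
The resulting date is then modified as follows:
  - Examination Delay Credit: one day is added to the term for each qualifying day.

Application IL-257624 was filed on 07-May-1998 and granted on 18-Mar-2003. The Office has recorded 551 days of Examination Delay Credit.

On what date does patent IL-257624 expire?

(a) grant + 16 years → 18 March 2019.
(b) filing + 21 years → 7 May 2019.
Later of the two: 7 May 2019.
Examination Delay Credit: +551 days → 8 November 2020.

2020-11-08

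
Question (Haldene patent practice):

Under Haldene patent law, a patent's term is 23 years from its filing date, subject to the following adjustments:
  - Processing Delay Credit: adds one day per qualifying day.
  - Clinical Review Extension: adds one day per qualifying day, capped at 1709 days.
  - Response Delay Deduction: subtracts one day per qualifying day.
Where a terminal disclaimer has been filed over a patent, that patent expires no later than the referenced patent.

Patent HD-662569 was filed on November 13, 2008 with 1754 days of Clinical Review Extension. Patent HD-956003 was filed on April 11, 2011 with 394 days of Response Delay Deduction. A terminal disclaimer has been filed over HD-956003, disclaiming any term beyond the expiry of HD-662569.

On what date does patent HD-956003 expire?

Natural term of HD-956003:
  Base: filing + 23 years → 11 April 2034.
  Response Delay Deduction: −394 days → 13 March 2033.
Expiry of referenced patent HD-662569:
  Base: filing + 23 years → 13 November 2031.
  Clinical Review Extension: 1754 days claimed exceeds the 1709-day cap, so +1709 days → 18 July 2036.
Terminal disclaimer: HD-956003 expires on the earlier of 13 March 2033 and 18 July 2036.

March 13, 2033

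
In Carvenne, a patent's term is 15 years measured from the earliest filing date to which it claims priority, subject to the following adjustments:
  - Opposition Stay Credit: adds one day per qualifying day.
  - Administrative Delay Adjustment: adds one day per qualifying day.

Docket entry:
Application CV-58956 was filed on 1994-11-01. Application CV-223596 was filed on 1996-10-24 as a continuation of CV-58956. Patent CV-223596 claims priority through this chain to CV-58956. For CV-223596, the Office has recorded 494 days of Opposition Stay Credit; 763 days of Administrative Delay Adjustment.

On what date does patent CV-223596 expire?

Earliest priority filing: 1 November 1994.
Base term: 1 November 1994 + 15 years → 1 November 2009.
Opposition Stay Credit: +494 days → 10 March 2011.
Administrative Delay Adjustment: +763 days → 11 April 2013.

April 11, 2013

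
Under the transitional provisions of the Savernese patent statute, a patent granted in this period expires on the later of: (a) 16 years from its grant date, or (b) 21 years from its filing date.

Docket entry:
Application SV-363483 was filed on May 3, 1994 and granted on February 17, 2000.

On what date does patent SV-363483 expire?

(a) grant + 16 years → 17 February 2016.
(b) filing + 21 years → 3 May 2015.
Later of the two: 17 February 2016.

2016-02-17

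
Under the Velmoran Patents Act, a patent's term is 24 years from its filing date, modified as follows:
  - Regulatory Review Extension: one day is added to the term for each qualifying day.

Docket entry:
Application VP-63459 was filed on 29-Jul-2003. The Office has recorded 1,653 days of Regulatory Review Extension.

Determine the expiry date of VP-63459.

Base term: filing date + 24 years → 29 July 2027.
Regulatory Review Extension: +1653 days → 6 February 2032.

2032-02-06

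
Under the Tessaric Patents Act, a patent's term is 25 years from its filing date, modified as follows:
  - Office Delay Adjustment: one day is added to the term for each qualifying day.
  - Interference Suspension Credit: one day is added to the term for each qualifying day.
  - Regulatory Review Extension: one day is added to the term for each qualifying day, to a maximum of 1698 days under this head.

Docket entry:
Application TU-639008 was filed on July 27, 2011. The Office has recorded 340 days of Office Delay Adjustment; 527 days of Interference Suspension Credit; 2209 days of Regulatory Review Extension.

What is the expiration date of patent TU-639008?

2043-08-05

Base term: filing date + 25 years → 27 July 2036.
Office Delay Adjustment: +340 days → 2 July 2037.
Interference Suspension Credit: +527 days → 11 December 2038.
Regulatory Review Extension: 2209 days claimed exceeds the 1698-day cap, so +1698 days → 5 August 2043.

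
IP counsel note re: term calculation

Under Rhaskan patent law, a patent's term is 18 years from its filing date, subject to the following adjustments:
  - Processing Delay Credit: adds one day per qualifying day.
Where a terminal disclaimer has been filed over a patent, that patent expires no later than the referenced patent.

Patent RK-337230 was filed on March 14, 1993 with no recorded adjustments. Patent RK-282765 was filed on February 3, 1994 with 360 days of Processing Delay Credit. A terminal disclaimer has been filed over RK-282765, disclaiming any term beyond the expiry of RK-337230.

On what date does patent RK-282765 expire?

March 14, 2011

Natural term of RK-282765:
  Base: filing + 18 years → 3 February 2012.
  Processing Delay Credit: +360 days → 28 January 2013.
Expiry of referenced patent RK-337230:
  Base: filing + 18 years → 14 March 2011.
Terminal disclaimer: RK-282765 expires on the earlier of 28 January 2013 and 14 March 2011.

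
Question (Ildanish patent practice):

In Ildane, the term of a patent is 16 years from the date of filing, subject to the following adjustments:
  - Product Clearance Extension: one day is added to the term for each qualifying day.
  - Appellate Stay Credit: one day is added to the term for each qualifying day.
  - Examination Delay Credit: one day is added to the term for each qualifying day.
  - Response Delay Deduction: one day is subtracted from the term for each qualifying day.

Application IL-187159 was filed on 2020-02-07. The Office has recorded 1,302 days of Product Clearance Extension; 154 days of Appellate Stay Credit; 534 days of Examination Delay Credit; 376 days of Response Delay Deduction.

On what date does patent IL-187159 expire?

Base term: filing date + 16 years → 7 February 2036.
Product Clearance Extension: +1302 days → 1 September 2039.
Appellate Stay Credit: +154 days → 2 February 2040.
Examination Delay Credit: +534 days → 20 July 2041.
Response Delay Deduction: −376 days → 9 July 2040.

July 9, 2040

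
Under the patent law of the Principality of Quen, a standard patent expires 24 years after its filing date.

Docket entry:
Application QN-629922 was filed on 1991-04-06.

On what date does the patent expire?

2015-04-06

Filing date + 24 years → 6 April 2015.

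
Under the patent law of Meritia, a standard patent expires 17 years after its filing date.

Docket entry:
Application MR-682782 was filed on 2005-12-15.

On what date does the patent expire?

Filing date + 17 years → 15 December 2022.

2022-12-15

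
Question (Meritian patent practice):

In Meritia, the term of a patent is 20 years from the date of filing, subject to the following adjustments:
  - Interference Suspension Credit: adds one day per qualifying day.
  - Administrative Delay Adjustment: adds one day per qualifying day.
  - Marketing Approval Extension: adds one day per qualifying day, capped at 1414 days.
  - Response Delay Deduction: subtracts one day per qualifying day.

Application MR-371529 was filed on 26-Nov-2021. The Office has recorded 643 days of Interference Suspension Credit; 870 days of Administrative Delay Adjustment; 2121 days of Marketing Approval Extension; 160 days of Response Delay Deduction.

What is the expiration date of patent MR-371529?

Base term: filing date + 20 years → 26 November 2041.
Interference Suspension Credit: +643 days → 31 August 2043.
Administrative Delay Adjustment: +870 days → 17 January 2046.
Marketing Approval Extension: 2121 days claimed exceeds the 1414-day cap, so +1414 days → 1 December 2049.
Response Delay Deduction: −160 days → 24 June 2049.

2049-06-24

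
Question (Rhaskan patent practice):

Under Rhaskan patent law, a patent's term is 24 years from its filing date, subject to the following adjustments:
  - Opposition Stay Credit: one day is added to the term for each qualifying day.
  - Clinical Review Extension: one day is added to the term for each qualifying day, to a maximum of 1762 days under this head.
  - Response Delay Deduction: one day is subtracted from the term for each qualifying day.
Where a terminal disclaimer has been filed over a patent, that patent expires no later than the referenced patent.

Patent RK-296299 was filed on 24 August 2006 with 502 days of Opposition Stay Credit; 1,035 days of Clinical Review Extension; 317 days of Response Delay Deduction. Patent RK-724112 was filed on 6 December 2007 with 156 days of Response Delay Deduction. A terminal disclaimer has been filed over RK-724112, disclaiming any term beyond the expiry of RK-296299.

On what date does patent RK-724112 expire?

July 3, 2031

Natural term of RK-724112:
  Base: filing + 24 years → 6 December 2031.
  Response Delay Deduction: −156 days → 3 July 2031.
Expiry of referenced patent RK-296299:
  Base: filing + 24 years → 24 August 2030.
  Opposition Stay Credit: +502 days → 8 January 2032.
  Clinical Review Extension: 1035 days (within the 1762-day cap) → +1035 days → 8 November 2034.
  Response Delay Deduction: −317 days → 26 December 2033.
Terminal disclaimer: RK-724112 expires on the earlier of 3 July 2031 and 26 December 2033.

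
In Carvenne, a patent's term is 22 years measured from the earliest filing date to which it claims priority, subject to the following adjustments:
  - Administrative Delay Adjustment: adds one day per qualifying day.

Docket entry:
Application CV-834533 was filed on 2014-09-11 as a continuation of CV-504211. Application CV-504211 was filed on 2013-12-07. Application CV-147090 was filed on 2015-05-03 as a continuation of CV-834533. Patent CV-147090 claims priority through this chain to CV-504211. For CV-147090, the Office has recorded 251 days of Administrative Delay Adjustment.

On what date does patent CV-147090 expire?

2036-08-14

Earliest priority filing: 7 December 2013.
Base term: 7 December 2013 + 22 years → 7 December 2035.
Administrative Delay Adjustment: +251 days → 14 August 2036.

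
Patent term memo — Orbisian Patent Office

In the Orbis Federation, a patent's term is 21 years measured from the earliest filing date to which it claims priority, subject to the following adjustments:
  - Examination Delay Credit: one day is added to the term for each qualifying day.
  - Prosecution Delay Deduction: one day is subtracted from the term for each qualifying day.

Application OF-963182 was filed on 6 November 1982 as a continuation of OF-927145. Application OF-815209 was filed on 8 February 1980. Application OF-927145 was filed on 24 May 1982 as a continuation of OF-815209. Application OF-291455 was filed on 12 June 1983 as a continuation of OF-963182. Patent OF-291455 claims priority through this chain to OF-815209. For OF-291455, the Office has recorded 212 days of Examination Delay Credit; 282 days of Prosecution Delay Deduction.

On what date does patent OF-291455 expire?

2000-11-30

Earliest priority filing: 8 February 1980.
Base term: 8 February 1980 + 21 years → 8 February 2001.
Examination Delay Credit: +212 days → 8 September 2001.
Prosecution Delay Deduction: −282 days → 30 November 2000.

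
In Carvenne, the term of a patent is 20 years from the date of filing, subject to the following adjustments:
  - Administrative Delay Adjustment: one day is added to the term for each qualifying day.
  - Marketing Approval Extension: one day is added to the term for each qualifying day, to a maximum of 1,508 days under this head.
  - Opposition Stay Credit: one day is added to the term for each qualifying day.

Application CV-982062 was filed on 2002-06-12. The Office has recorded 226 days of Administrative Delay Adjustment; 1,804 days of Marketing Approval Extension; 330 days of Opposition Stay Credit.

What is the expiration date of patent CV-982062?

February 5, 2028

Base term: filing date + 20 years → 12 June 2022.
Administrative Delay Adjustment: +226 days → 24 January 2023.
Marketing Approval Extension: 1804 days claimed exceeds the 1508-day cap, so +1508 days → 12 March 2027.
Opposition Stay Credit: +330 days → 5 February 2028.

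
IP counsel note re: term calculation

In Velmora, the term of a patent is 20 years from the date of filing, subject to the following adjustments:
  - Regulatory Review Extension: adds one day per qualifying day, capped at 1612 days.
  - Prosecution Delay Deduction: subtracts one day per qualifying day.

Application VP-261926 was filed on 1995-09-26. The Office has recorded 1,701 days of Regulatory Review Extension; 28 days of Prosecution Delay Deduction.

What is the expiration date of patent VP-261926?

Base term: filing date + 20 years → 26 September 2015.
Regulatory Review Extension: 1701 days claimed exceeds the 1612-day cap, so +1612 days → 24 February 2020.
Prosecution Delay Deduction: −28 days → 27 January 2020.

January 27, 2020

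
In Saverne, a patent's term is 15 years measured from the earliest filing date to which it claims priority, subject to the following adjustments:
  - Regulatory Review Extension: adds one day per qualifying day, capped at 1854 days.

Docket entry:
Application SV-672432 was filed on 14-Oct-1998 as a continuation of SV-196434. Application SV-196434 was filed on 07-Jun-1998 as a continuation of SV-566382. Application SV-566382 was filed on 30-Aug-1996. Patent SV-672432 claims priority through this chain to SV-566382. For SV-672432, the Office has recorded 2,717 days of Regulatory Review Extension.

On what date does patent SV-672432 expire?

September 26, 2016

Earliest priority filing: 30 August 1996.
Base term: 30 August 1996 + 15 years → 30 August 2011.
Regulatory Review Extension: 2717 days claimed exceeds the 1854-day cap, so +1854 days → 26 September 2016.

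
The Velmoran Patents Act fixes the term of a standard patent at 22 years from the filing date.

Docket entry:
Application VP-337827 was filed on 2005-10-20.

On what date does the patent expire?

October 20, 2027

Filing date + 22 years → 20 October 2027.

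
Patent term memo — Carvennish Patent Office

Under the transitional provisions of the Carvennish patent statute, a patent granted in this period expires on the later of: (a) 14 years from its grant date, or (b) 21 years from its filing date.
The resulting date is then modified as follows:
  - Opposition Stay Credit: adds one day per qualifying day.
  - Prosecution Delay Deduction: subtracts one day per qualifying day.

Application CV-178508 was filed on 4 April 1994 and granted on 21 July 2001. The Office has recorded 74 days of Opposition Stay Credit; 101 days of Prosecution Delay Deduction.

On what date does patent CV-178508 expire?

(a) grant + 14 years → 21 July 2015.
(b) filing + 21 years → 4 April 2015.
Later of the two: 21 July 2015.
Opposition Stay Credit: +74 days → 3 October 2015.
Prosecution Delay Deduction: −101 days → 24 June 2015.

2015-06-24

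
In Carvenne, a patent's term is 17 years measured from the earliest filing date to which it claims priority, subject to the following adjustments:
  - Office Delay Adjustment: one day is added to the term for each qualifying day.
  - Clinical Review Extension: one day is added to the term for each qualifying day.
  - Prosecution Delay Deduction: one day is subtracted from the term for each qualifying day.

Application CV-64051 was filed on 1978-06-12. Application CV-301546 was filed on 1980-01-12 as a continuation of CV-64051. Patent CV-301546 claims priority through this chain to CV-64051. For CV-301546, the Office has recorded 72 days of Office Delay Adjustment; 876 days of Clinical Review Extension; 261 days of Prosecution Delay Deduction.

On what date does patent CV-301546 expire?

Earliest priority filing: 12 June 1978.
Base term: 12 June 1978 + 17 years → 12 June 1995.
Office Delay Adjustment: +72 days → 23 August 1995.
Clinical Review Extension: +876 days → 15 January 1998.
Prosecution Delay Deduction: −261 days → 29 April 1997.

1997-04-29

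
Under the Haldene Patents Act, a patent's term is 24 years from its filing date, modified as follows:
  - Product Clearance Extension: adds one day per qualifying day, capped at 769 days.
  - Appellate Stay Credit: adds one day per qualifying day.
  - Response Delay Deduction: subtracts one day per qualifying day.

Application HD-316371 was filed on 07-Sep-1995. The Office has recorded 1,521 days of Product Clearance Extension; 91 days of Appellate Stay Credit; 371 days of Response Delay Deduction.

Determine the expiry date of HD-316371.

Base term: filing date + 24 years → 7 September 2019.
Product Clearance Extension: 1521 days claimed exceeds the 769-day cap, so +769 days → 15 October 2021.
Appellate Stay Credit: +91 days → 14 January 2022.
Response Delay Deduction: −371 days → 8 January 2021.

2021-01-08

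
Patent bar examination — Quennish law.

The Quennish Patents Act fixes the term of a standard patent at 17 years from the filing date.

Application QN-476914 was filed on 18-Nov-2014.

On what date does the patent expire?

2031-11-18

Filing date + 17 years → 18 November 2031.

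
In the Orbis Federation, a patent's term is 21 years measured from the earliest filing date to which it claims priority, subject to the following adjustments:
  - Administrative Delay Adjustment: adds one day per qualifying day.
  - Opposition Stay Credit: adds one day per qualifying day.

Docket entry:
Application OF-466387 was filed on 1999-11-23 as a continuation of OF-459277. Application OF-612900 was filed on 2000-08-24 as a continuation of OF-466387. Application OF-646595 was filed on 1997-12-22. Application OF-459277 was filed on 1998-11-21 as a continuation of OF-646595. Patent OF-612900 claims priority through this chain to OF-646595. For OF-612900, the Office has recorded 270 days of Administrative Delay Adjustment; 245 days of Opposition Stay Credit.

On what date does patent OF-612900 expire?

Earliest priority filing: 22 December 1997.
Base term: 22 December 1997 + 21 years → 22 December 2018.
Administrative Delay Adjustment: +270 days → 18 September 2019.
Opposition Stay Credit: +245 days → 20 May 2020.

2020-05-20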